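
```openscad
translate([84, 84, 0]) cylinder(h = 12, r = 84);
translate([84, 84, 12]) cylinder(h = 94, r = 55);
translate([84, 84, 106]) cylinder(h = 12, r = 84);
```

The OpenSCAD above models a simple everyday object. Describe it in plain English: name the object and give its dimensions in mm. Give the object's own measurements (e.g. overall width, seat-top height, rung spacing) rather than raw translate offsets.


A spool: two coaxial disc flanges of radius 84 mm and thickness 12 mm, joined by a core cylinder of radius 55 mm and height 94 mm. The lower flange rests on z = 0 and the three cylinders share a vertical axis.


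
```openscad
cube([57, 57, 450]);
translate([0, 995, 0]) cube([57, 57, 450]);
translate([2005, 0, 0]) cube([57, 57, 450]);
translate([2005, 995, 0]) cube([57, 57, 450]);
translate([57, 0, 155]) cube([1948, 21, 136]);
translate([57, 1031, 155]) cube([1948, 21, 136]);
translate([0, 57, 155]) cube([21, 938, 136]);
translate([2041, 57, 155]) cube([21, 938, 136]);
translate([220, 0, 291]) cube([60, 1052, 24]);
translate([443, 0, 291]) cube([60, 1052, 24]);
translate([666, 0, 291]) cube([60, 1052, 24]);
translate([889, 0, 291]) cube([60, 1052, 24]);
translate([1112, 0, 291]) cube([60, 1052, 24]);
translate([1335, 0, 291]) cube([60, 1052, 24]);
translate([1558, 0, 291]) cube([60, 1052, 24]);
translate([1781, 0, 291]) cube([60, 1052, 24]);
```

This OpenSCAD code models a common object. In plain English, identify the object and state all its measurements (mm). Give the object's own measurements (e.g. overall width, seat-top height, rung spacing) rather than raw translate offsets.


A bed frame 2062 mm long (x) by 1052 mm wide (y). Four 57×57 mm corner posts, 450 mm tall, at the corners of the footprint. Four rails of 21 mm thickness and 136 mm height run between adjacent posts with their undersides at z = 155 mm, their outer faces flush with the outside of the frame (the two x-running rails run between the posts' inner faces; the two y-running rails run between the posts' inner faces). 8 slats, each 60 mm wide (x) and 24 mm thick, lie across the top of the two x-running rails, running the full 1052 mm width of the frame in y; along x they sit between the end posts with a 163 mm gap after the −x posts and between neighbouring slats, leaving 164 mm before the +x posts.


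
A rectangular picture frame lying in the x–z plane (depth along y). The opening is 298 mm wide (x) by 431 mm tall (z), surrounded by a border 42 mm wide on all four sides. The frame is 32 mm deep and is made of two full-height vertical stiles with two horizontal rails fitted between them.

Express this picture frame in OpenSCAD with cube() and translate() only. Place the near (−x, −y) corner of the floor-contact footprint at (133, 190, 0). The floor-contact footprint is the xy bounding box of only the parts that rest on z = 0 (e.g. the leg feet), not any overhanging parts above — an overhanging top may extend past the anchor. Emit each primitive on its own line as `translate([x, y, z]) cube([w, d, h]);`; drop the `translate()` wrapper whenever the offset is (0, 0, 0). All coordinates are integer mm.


translate([133, 190, 0]) cube([42, 32, 515]);
translate([473, 190, 0]) cube([42, 32, 515]);
translate([175, 190, 0]) cube([298, 32, 42]);
translate([175, 190, 473]) cube([298, 32, 42]);


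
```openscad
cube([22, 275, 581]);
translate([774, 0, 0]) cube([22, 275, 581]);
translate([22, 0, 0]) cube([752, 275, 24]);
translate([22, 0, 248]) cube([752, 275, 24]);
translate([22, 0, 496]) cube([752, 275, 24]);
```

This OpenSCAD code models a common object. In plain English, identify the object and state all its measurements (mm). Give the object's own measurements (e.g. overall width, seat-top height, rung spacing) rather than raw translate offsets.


An open bookshelf. Two side panels, each 22 mm thick, 275 mm deep and 581 mm tall, stand 796 mm apart (outside-to-outside). Between them sit 3 shelves, each 24 mm thick and 275 mm deep, spanning the full gap between the sides. The bottom shelf rests on the floor (its underside at z = 0) and the clear gap between one shelf's top and the next shelf's underside is 224 mm.


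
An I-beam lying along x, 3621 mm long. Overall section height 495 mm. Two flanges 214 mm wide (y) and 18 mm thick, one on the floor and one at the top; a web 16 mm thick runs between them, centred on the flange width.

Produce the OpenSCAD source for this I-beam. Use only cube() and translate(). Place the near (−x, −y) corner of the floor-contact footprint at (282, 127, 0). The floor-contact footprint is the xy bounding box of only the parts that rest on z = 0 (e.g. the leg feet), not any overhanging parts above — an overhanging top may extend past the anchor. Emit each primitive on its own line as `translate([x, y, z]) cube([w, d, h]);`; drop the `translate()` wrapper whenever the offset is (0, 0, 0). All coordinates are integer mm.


translate([282, 127, 0]) cube([3621, 214, 18]);
translate([282, 226, 18]) cube([3621, 16, 459]);
translate([282, 127, 477]) cube([3621, 214, 18]);


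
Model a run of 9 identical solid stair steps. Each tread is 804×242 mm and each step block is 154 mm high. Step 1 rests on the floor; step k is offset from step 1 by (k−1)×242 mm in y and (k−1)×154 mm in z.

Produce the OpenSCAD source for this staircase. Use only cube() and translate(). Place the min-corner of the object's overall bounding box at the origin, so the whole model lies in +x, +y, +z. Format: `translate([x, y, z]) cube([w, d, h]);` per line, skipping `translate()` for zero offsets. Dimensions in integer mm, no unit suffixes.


cube([804, 242, 154]);
translate([0, 242, 154]) cube([804, 242, 154]);
translate([0, 484, 308]) cube([804, 242, 154]);
translate([0, 726, 462]) cube([804, 242, 154]);
translate([0, 968, 616]) cube([804, 242, 154]);
translate([0, 1210, 770]) cube([804, 242, 154]);
translate([0, 1452, 924]) cube([804, 242, 154]);
translate([0, 1694, 1078]) cube([804, 242, 154]);
translate([0, 1936, 1232]) cube([804, 242, 154]);


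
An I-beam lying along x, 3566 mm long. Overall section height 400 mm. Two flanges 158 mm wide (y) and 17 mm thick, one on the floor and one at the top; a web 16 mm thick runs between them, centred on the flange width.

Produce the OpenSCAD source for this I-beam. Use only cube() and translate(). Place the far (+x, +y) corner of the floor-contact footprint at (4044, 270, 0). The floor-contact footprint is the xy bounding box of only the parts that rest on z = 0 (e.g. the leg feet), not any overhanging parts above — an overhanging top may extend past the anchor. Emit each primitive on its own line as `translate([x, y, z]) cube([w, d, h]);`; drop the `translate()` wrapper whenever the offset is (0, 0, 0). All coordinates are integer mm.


translate([478, 112, 0]) cube([3566, 158, 17]);
translate([478, 183, 17]) cube([3566, 16, 366]);
translate([478, 112, 383]) cube([3566, 158, 17]);


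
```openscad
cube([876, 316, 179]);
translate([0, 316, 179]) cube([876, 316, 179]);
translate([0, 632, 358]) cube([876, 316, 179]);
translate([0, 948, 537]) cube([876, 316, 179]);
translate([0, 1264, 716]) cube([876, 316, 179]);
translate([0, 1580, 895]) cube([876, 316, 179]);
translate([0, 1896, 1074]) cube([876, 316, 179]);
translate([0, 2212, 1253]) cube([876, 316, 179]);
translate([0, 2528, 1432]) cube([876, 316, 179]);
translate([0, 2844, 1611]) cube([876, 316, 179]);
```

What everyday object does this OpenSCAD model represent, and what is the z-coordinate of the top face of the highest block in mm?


A staircase. The total rise is 1790 mm.

10 identical blocks, each offset up and back from the previous — a staircase. Each step is 179 mm tall and there are 10 of them, so the total rise is 10 × 179 = 1790 mm.


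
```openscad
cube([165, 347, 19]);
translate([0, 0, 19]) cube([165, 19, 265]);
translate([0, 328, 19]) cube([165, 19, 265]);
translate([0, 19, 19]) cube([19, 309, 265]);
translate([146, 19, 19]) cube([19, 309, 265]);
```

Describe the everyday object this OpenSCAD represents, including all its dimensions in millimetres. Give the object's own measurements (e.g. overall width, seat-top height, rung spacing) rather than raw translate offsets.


An open-topped rectangular box: outside dimensions 165×347×284 mm, with a uniform wall and base thickness of 19 mm. The base is a full 165×347 slab on the floor; four walls sit on top of the base. The front and back walls (the −y and +y sides) span the full width; the two side walls fit between them.


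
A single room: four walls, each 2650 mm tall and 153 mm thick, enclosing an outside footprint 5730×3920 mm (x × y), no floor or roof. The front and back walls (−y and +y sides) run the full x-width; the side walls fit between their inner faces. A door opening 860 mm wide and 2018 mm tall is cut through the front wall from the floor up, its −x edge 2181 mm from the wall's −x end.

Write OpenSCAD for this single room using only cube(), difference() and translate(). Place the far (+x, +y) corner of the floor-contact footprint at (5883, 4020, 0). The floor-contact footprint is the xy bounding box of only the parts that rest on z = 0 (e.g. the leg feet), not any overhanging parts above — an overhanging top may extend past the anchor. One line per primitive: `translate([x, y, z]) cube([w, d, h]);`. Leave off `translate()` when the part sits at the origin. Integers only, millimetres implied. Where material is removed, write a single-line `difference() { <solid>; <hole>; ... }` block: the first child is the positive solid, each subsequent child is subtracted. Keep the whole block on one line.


difference() { translate([153, 100, 0]) cube([5730, 153, 2650]); translate([2334, 100, 0]) cube([860, 153, 2018]); }
translate([153, 3867, 0]) cube([5730, 153, 2650]);
translate([153, 253, 0]) cube([153, 3614, 2650]);
translate([5730, 253, 0]) cube([153, 3614, 2650]);


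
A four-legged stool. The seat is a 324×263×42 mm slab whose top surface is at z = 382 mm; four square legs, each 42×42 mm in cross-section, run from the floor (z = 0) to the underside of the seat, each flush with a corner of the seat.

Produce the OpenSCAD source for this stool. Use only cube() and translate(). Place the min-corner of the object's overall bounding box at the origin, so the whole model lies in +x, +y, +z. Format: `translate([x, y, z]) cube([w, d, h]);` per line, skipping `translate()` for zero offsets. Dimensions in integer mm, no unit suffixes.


translate([0, 0, 340]) cube([324, 263, 42]);
cube([42, 42, 340]);
translate([282, 0, 0]) cube([42, 42, 340]);
translate([0, 221, 0]) cube([42, 42, 340]);
translate([282, 221, 0]) cube([42, 42, 340]);


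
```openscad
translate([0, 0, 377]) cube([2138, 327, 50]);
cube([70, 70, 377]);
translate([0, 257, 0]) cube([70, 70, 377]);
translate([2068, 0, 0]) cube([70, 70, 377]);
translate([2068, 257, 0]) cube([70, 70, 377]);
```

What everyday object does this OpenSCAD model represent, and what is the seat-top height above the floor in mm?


A bench. The seat-top height is 427 mm.

A long slab on four corner posts — a bench. The slab sits at z = 377 with thickness 50, so the top is 377 + 50 = 427 mm.


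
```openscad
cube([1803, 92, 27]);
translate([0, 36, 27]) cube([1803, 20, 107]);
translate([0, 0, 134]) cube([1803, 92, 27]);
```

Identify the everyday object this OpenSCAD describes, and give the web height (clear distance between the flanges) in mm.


An I-beam. The web height is 107 mm.

Two wide flanges with a thin centred web — an I-beam. Overall 161 mm minus two 27 mm flanges gives a web of 161 − 2·27 = 107 mm.


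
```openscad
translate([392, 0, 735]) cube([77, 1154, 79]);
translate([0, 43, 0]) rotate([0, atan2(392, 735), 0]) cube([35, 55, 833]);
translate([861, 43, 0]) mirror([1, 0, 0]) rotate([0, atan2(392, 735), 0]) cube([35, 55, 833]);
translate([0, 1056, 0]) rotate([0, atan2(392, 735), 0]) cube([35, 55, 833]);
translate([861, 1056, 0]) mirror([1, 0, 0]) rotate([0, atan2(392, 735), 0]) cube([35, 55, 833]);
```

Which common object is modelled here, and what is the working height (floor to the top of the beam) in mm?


A sawhorse. The overall height is 814 mm.

A beam across two mirrored pairs of raked legs — a sawhorse. The beam's underside is at z = 735 (matching the legs' vertical rise in atan2(392, 735)) and the beam is 79 mm tall, so its top is at 735 + 79 = 814 mm. The raked legs top out at the beam's underside, so that is the highest point.


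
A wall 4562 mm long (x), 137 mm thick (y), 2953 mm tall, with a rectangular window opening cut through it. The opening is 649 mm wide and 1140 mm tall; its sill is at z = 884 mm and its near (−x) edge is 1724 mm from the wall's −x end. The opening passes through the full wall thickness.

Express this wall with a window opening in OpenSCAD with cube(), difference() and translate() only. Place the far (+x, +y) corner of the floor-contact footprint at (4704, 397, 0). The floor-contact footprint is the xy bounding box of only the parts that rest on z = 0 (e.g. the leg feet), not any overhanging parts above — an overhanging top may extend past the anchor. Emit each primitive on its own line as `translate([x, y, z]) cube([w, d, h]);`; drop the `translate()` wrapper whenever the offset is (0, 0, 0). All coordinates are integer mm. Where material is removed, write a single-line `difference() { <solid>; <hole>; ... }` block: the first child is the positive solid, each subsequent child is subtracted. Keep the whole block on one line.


difference() { translate([142, 260, 0]) cube([4562, 137, 2953]); translate([1866, 260, 884]) cube([649, 137, 1140]); }


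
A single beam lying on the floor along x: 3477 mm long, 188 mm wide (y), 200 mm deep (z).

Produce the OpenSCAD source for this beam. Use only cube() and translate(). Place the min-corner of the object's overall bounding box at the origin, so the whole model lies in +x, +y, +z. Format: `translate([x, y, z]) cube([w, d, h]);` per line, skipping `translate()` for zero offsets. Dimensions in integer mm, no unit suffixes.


cube([3477, 188, 200]);


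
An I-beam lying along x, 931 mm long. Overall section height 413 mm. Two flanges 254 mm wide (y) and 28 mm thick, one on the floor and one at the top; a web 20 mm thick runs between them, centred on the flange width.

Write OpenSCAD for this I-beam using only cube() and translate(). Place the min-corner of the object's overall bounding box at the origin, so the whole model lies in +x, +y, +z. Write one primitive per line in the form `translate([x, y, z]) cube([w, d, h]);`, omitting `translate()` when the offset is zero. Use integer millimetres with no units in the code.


cube([931, 254, 28]);
translate([0, 117, 28]) cube([931, 20, 357]);
translate([0, 0, 385]) cube([931, 254, 28]);


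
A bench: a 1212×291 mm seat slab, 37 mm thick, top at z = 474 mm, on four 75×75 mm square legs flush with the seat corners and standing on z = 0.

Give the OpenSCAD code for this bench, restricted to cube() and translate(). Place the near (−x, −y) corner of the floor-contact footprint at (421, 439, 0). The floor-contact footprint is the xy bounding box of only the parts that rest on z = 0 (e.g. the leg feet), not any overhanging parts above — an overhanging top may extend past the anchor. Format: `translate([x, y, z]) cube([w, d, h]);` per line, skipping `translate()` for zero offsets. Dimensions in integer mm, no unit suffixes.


translate([421, 439, 437]) cube([1212, 291, 37]);
translate([421, 439, 0]) cube([75, 75, 437]);
translate([421, 655, 0]) cube([75, 75, 437]);
translate([1558, 439, 0]) cube([75, 75, 437]);
translate([1558, 655, 0]) cube([75, 75, 437]);


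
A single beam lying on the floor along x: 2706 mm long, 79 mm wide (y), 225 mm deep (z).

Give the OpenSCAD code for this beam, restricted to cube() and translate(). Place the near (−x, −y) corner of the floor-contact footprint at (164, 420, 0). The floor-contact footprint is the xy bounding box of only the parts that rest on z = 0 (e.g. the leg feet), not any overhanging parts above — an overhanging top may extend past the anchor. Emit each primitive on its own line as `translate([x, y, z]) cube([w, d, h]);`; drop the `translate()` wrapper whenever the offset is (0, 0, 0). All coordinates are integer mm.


translate([164, 420, 0]) cube([2706, 79, 225]);


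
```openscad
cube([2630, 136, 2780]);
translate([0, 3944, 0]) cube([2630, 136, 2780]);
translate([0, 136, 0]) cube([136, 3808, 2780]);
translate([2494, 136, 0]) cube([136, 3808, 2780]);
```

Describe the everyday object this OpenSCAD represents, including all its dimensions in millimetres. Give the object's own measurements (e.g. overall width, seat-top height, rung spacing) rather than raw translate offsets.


The wall frame of a small rectangular building: four walls, each 2780 mm tall and 136 mm thick, enclosing a footprint 2630 mm (x) by 4080 mm (y) outside-to-outside, with no floor or roof. The front and back walls (the −y and +y sides) span the full width; the two side walls fit between them.


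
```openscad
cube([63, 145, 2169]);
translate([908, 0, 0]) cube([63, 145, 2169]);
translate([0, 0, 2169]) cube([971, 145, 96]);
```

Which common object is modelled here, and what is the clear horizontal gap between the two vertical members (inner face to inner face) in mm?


A door frame. The clear opening width is 845 mm.

Two 2169 mm tall posts with a header on top — a door frame. The left jamb is 63 mm wide at x = 0; the right jamb starts at x = 908. The clear opening is 908 − 63 = 845 mm.


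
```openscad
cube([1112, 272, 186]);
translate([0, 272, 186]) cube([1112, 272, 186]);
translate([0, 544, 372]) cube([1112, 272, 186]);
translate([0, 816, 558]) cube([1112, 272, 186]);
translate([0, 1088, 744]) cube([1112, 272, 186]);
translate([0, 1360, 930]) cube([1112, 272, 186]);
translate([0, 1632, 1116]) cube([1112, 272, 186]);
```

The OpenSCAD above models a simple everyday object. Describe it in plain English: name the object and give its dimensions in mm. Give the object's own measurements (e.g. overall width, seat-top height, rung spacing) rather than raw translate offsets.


A straight staircase of 7 solid steps. Each step is 1112 mm wide (x), 272 mm deep (y, the going) and 186 mm tall (the rise). The first step rests on the floor; each subsequent step sits one going further in +y and one rise higher in +z, directly behind and above the previous step with no overlap.


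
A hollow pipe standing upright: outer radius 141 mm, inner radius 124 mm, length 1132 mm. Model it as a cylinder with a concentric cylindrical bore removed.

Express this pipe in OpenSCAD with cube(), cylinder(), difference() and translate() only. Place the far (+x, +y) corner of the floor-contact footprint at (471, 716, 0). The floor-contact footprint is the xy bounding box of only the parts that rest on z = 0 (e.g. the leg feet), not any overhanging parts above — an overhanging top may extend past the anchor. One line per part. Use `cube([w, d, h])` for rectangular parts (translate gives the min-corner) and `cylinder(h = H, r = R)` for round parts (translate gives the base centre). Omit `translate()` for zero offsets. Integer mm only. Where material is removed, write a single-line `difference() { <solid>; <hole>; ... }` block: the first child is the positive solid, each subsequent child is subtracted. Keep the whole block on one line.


difference() { translate([330, 575, 0]) cylinder(h = 1132, r = 141); translate([330, 575, 0]) cylinder(h = 1132, r = 124); }


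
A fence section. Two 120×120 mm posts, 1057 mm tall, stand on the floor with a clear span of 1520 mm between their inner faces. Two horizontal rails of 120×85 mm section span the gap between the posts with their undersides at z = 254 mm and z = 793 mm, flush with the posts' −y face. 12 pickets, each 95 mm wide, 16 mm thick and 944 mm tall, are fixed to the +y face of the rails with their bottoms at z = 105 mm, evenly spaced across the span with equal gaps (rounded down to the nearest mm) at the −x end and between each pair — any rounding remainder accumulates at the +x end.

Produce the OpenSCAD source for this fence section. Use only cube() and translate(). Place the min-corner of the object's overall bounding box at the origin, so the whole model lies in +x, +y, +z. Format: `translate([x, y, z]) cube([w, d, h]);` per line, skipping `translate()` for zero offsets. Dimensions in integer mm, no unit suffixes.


cube([120, 120, 1057]);
translate([1640, 0, 0]) cube([120, 120, 1057]);
translate([120, 0, 254]) cube([1520, 120, 85]);
translate([120, 0, 793]) cube([1520, 120, 85]);
translate([149, 120, 105]) cube([95, 16, 944]);
translate([273, 120, 105]) cube([95, 16, 944]);
translate([397, 120, 105]) cube([95, 16, 944]);
translate([521, 120, 105]) cube([95, 16, 944]);
translate([645, 120, 105]) cube([95, 16, 944]);
translate([769, 120, 105]) cube([95, 16, 944]);
translate([893, 120, 105]) cube([95, 16, 944]);
translate([1017, 120, 105]) cube([95, 16, 944]);
translate([1141, 120, 105]) cube([95, 16, 944]);
translate([1265, 120, 105]) cube([95, 16, 944]);
translate([1389, 120, 105]) cube([95, 16, 944]);
translate([1513, 120, 105]) cube([95, 16, 944]);


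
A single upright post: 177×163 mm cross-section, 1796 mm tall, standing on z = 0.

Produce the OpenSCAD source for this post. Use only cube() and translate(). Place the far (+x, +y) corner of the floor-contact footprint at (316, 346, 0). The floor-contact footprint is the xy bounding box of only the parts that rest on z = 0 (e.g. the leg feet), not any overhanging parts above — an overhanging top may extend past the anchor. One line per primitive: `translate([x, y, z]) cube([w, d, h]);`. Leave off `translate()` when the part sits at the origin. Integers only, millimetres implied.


translate([139, 183, 0]) cube([177, 163, 1796]);


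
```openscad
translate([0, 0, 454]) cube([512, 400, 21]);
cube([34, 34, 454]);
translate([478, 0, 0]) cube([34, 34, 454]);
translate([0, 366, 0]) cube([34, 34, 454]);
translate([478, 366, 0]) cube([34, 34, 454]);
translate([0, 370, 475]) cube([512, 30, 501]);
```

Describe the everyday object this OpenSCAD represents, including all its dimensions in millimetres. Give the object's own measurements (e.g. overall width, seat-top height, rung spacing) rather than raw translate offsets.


A chair. The seat is a 512×400×21 mm slab with its top at z = 475 mm, on four 34×34 mm corner legs (flush with the seat edges, standing on z = 0). A flat backrest 30 mm thick, 501 mm tall, spans the full seat width and rises from the seat top along its +y edge, rear face flush with the rear of the seat.


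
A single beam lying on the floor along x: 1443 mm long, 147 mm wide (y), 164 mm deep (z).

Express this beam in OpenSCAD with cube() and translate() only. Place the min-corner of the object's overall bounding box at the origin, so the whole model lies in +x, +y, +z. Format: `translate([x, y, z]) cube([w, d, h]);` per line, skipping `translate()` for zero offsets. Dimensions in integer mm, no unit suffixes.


cube([1443, 147, 164]);


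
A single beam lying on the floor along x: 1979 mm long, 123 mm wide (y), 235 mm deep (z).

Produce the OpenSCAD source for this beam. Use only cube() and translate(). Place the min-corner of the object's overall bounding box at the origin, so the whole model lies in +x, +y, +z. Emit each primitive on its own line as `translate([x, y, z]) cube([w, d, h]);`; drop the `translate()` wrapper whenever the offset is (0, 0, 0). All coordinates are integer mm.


cube([1979, 123, 235]);


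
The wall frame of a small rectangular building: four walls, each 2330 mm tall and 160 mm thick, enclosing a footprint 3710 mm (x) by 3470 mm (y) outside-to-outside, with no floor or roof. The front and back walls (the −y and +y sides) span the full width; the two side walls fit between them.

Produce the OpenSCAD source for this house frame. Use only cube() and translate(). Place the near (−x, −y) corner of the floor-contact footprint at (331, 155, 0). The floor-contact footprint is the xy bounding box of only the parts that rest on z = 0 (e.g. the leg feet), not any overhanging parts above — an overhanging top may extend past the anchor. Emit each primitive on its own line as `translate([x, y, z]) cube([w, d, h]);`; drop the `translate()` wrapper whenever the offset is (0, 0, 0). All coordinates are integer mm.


translate([331, 155, 0]) cube([3710, 160, 2330]);
translate([331, 3465, 0]) cube([3710, 160, 2330]);
translate([331, 315, 0]) cube([160, 3150, 2330]);
translate([3881, 315, 0]) cube([160, 3150, 2330]);


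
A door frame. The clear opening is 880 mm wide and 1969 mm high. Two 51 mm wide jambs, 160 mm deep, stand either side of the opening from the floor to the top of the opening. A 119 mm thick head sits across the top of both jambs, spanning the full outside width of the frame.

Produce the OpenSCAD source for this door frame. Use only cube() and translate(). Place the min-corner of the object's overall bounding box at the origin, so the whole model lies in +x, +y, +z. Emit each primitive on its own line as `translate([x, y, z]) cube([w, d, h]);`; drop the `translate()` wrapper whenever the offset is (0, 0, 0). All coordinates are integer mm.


cube([51, 160, 1969]);
translate([931, 0, 0]) cube([51, 160, 1969]);
translate([0, 0, 1969]) cube([982, 160, 119]);


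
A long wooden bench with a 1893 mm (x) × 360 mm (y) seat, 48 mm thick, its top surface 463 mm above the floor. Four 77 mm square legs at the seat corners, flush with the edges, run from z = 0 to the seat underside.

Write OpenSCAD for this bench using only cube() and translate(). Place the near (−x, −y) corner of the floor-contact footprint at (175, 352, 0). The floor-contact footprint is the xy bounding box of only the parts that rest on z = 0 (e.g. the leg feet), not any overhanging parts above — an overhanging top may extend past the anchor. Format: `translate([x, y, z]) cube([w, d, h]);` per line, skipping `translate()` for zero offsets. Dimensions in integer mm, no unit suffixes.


translate([175, 352, 415]) cube([1893, 360, 48]);
translate([175, 352, 0]) cube([77, 77, 415]);
translate([175, 635, 0]) cube([77, 77, 415]);
translate([1991, 352, 0]) cube([77, 77, 415]);
translate([1991, 635, 0]) cube([77, 77, 415]);


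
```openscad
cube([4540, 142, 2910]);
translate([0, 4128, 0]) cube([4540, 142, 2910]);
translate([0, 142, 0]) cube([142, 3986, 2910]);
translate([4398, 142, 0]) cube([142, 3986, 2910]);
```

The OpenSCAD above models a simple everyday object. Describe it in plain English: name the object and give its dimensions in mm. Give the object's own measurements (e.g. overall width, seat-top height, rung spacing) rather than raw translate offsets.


The wall frame of a small rectangular building: four walls, each 2910 mm tall and 142 mm thick, enclosing a footprint 4540 mm (x) by 4270 mm (y) outside-to-outside, with no floor or roof. The front and back walls (the −y and +y sides) span the full width; the two side walls fit between them.


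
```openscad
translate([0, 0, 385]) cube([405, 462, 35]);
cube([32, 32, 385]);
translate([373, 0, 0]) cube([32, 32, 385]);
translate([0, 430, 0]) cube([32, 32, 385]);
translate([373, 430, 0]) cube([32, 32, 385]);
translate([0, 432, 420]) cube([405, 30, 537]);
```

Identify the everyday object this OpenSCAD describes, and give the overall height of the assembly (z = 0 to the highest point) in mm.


A chair. The overall height is 957 mm.

A slab on four corner posts with a tall panel at the back — a chair. The seat slab sits at z = 385 with thickness 35, and the 537 mm backrest starts at the seat top, so the overall height is 385 + 35 + 537 = 957 mm.


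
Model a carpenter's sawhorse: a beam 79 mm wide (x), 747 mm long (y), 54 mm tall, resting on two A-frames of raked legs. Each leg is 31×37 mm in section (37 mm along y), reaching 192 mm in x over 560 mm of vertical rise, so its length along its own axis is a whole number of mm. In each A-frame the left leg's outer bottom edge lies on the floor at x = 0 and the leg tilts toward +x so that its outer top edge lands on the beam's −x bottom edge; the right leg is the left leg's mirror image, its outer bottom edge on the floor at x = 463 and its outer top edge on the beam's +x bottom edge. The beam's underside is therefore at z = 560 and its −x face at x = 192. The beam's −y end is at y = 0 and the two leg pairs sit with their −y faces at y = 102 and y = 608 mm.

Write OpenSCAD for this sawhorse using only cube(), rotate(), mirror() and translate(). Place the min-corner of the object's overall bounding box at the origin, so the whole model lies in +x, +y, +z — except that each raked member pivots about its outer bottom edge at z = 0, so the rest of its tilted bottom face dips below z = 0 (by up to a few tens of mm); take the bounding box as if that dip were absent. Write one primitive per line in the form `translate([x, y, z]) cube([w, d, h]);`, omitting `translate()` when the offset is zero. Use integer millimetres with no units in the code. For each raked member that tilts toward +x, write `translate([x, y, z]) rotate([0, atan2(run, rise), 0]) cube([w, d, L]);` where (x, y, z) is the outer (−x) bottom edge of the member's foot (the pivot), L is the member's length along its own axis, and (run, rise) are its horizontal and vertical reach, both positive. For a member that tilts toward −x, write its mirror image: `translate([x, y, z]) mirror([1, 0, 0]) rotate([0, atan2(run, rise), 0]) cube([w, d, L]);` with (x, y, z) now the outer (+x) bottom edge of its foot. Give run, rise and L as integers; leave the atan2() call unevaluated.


translate([192, 0, 560]) cube([79, 747, 54]);
translate([0, 102, 0]) rotate([0, atan2(192, 560), 0]) cube([31, 37, 592]);
translate([463, 102, 0]) mirror([1, 0, 0]) rotate([0, atan2(192, 560), 0]) cube([31, 37, 592]);
translate([0, 608, 0]) rotate([0, atan2(192, 560), 0]) cube([31, 37, 592]);
translate([463, 608, 0]) mirror([1, 0, 0]) rotate([0, atan2(192, 560), 0]) cube([31, 37, 592]);


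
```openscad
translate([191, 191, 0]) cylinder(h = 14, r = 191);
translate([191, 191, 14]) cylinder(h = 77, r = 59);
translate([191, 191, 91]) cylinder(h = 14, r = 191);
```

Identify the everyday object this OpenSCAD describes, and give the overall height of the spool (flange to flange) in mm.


A spool. The overall height is 105 mm.

Three coaxial cylinders, large–small–large — a spool. Two 14 mm flanges and a 77 mm core give 14 + 77 + 14 = 105 mm.


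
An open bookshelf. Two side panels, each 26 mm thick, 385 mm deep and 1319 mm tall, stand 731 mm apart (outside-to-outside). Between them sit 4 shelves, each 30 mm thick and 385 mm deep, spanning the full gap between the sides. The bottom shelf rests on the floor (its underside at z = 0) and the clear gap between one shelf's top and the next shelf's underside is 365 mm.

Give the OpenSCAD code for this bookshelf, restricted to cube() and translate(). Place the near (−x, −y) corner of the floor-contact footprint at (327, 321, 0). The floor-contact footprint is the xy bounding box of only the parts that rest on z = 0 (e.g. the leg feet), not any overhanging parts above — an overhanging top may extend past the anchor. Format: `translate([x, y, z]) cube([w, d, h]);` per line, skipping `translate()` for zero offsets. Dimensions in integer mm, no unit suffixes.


translate([327, 321, 0]) cube([26, 385, 1319]);
translate([1032, 321, 0]) cube([26, 385, 1319]);
translate([353, 321, 0]) cube([679, 385, 30]);
translate([353, 321, 395]) cube([679, 385, 30]);
translate([353, 321, 790]) cube([679, 385, 30]);
translate([353, 321, 1185]) cube([679, 385, 30]);


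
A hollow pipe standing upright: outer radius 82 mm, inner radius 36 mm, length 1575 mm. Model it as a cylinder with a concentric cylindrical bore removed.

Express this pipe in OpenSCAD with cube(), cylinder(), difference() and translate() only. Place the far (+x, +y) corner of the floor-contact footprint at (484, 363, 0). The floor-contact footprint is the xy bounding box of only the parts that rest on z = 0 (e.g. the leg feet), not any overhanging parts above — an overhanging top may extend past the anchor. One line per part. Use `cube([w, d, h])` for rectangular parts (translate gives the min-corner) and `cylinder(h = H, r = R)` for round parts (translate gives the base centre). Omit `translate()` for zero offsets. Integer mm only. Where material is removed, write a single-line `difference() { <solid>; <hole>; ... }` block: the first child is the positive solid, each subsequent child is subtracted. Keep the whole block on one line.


difference() { translate([402, 281, 0]) cylinder(h = 1575, r = 82); translate([402, 281, 0]) cylinder(h = 1575, r = 36); }


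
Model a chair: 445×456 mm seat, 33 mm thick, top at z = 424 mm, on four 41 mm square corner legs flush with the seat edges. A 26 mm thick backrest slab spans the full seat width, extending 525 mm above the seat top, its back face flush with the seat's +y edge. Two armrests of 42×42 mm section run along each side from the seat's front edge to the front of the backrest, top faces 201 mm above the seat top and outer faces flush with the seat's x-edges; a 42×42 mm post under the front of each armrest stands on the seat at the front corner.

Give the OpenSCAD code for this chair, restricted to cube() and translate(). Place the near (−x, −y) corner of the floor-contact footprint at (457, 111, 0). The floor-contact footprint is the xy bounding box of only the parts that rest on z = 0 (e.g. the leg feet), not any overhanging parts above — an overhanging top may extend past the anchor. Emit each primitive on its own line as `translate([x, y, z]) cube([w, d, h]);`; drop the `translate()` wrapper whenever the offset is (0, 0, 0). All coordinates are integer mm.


translate([457, 111, 391]) cube([445, 456, 33]);
translate([457, 111, 0]) cube([41, 41, 391]);
translate([861, 111, 0]) cube([41, 41, 391]);
translate([457, 526, 0]) cube([41, 41, 391]);
translate([861, 526, 0]) cube([41, 41, 391]);
translate([457, 541, 424]) cube([445, 26, 525]);
translate([457, 111, 583]) cube([42, 430, 42]);
translate([860, 111, 583]) cube([42, 430, 42]);
translate([457, 111, 424]) cube([42, 42, 159]);
translate([860, 111, 424]) cube([42, 42, 159]);


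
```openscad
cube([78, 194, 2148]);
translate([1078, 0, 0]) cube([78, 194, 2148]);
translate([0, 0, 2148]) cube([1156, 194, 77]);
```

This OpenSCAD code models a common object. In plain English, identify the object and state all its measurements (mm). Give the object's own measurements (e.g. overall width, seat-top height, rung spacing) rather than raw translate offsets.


A door frame. The clear opening is 1000 mm wide and 2148 mm high. Two 78 mm wide jambs, 194 mm deep, stand either side of the opening from the floor to the top of the opening. A 77 mm thick head sits across the top of both jambs, spanning the full outside width of the frame.


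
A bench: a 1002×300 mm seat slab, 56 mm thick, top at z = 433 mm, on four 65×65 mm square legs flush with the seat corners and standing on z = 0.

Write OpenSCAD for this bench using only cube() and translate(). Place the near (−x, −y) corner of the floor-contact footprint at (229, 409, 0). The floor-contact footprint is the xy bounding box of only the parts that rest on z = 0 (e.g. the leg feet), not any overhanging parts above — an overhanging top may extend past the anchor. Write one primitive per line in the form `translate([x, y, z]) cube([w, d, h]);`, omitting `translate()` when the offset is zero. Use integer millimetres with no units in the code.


translate([229, 409, 377]) cube([1002, 300, 56]);
translate([229, 409, 0]) cube([65, 65, 377]);
translate([229, 644, 0]) cube([65, 65, 377]);
translate([1166, 409, 0]) cube([65, 65, 377]);
translate([1166, 644, 0]) cube([65, 65, 377]);


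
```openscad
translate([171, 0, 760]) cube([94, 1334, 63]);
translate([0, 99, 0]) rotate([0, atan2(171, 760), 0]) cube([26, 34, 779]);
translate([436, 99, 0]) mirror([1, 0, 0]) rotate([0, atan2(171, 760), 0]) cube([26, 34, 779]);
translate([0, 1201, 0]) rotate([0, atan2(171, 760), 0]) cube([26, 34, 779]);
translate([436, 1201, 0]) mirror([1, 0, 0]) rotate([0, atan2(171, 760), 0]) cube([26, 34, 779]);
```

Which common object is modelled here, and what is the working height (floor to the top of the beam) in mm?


A sawhorse. The overall height is 823 mm.

A beam across two mirrored pairs of raked legs — a sawhorse. The beam's underside is at z = 760 (matching the legs' vertical rise in atan2(171, 760)) and the beam is 63 mm tall, so its top is at 760 + 63 = 823 mm. The raked legs top out at the beam's underside, so that is the highest point.


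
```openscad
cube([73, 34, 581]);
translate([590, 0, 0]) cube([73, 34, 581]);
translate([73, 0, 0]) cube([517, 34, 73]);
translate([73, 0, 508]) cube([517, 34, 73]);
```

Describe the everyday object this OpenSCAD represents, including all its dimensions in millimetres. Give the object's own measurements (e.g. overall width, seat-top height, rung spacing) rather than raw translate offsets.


A rectangular picture frame lying in the x–z plane (depth along y). The opening is 517 mm wide (x) by 435 mm tall (z), surrounded by a border 73 mm wide on all four sides. The frame is 34 mm deep and is made of two full-height vertical stiles with two horizontal rails fitted between them.


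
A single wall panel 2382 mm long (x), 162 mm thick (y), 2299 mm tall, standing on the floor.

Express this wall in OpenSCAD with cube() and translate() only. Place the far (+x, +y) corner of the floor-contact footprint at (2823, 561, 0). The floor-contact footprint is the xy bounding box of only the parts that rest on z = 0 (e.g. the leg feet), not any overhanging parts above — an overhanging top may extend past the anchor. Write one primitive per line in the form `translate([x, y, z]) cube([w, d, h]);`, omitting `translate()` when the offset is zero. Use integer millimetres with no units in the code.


translate([441, 399, 0]) cube([2382, 162, 2299]);


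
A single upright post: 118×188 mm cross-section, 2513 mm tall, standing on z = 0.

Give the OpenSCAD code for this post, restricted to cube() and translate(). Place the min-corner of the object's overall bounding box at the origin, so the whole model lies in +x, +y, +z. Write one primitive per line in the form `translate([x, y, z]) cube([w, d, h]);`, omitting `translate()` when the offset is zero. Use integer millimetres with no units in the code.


cube([118, 188, 2513]);


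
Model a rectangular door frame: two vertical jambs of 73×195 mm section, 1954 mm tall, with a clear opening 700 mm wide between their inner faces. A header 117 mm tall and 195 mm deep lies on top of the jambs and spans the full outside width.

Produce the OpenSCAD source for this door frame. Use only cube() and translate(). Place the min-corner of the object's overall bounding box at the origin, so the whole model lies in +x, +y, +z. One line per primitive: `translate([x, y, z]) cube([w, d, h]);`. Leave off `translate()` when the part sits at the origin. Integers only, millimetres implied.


cube([73, 195, 1954]);
translate([773, 0, 0]) cube([73, 195, 1954]);
translate([0, 0, 1954]) cube([846, 195, 117]);


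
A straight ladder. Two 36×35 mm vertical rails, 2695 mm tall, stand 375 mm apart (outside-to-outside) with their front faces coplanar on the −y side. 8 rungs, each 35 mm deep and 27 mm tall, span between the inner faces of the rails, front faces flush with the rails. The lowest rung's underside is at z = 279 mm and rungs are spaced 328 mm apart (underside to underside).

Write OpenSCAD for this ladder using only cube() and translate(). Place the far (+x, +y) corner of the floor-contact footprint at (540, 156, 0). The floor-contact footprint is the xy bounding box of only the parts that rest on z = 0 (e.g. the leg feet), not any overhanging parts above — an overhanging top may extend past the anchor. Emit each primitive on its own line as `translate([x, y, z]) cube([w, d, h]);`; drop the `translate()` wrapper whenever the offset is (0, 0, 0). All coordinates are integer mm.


// rung span = 375 - 2*36 = 303
// rung[k] z = 279 + k*328
translate([165, 121, 0]) cube([36, 35, 2695]);
translate([504, 121, 0]) cube([36, 35, 2695]);
translate([201, 121, 279]) cube([303, 35, 27]);
translate([201, 121, 607]) cube([303, 35, 27]);
translate([201, 121, 935]) cube([303, 35, 27]);
translate([201, 121, 1263]) cube([303, 35, 27]);
translate([201, 121, 1591]) cube([303, 35, 27]);
translate([201, 121, 1919]) cube([303, 35, 27]);
translate([201, 121, 2247]) cube([303, 35, 27]);
translate([201, 121, 2575]) cube([303, 35, 27]);
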